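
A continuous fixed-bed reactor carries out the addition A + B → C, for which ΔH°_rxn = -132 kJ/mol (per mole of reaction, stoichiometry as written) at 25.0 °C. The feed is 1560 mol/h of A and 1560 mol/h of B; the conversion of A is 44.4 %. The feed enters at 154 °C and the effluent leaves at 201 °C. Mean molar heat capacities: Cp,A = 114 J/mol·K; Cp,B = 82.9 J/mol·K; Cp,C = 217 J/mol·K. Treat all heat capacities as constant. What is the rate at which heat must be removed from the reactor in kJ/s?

Extent of reaction ξ = 0.444 × 1560 = 692.64 mol/h
Reaction term: ξ·ΔH°_rxn = 692.64 × -132 = -91428 kJ/h
Sensible, feed 154→25 °C: -39624 kJ/h
Outlet flows (mol/h): A 867.36, B 867.36, C 692.64
Sensible, products 25→201 °C: 56511 kJ/h
Q = ΔH = -74541 kJ/h = -20.706 kW
Heat removed = 20.706 kJ/s

Q_out = 20.7 kJ/s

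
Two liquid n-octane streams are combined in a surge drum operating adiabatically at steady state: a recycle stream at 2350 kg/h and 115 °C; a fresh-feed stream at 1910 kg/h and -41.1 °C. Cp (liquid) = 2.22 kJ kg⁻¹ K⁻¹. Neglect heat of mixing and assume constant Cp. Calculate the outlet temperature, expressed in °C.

T_out = 45.0 °C

Energy balance with Q = 0: Σ ṁᵢCp,ᵢ(T_out − Tᵢ) = 0
Σ ṁᵢCp,ᵢTᵢ = 2350×2.22×115 + 1910×2.22×-41.1 = 425680
Σ ṁᵢCp,ᵢ = 2350×2.22 + 1910×2.22 = 9457.2
T_out = 425680 / 9457.2 = 45.012 °C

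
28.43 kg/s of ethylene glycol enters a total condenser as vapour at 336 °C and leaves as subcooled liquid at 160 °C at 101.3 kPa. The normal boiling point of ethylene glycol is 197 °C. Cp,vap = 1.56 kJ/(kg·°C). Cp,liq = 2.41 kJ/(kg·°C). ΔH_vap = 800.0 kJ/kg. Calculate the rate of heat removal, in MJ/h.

Q_c = 113000 MJ/h

vapour 336→197 °C: -216.84 kJ/kg
condensation at 197 °C: -800 kJ/kg
liquid 197→160 °C: -89.17 kJ/kg
Δh = -216.84 + -800 + -89.17 = -1106 kJ/kg
Q = ṁ·Δh = 28.43 kg/s × -1106 kJ/kg = -31444 kJ/s
|Q| = 31444 kW = 113200 MJ/h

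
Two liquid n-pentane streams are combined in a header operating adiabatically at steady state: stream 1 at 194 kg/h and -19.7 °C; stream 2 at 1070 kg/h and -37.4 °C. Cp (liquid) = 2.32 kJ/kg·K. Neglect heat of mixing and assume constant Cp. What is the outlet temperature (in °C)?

T_out = -34.7 °C

Adiabatic, steady state ⇒ Σ ṁᵢCp,ᵢ(T_out − Tᵢ) = 0
T_out = Σ ṁᵢCp,ᵢTᵢ / Σ ṁᵢCp,ᵢ
      = -101710 / 2932.5 = -34.683 °C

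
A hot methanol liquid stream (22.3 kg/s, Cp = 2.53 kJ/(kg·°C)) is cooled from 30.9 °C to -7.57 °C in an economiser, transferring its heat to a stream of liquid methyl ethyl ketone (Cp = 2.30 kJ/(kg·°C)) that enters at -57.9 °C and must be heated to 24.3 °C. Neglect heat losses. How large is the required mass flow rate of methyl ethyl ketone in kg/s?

ṁ_c = 11.5 kg/s

Heat released by hot stream: Q = 22.3 × 2.53 × (30.9 − -7.57) = 2170.4 kJ/s
Energy balance on cold side (adiabatic exchanger): Q = ṁ_c·Cp_c·(T_c,out − T_c,in)
ṁ_c = 2170.4 / [2.30 × (24.3 − -57.9)] = 11.48 kg/s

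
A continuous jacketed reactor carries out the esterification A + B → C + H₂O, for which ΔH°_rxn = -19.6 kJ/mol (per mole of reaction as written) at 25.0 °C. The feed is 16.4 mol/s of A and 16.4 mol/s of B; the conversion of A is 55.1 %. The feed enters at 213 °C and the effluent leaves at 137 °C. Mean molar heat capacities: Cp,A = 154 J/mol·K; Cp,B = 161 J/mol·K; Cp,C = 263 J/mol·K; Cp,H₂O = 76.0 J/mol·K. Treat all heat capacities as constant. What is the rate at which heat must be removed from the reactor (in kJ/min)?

Q_out = 32700 kJ/min

Extent of reaction ξ = 0.551 × 16.4 = 9.0364 mol/s
Reaction term: ξ·ΔH°_rxn = 9.0364 × -19.6 = -177.11 kJ/s
Sensible, feed 213→25 °C: -971.21 kJ/s
Outlet flows (mol/s): A 7.3636, B 7.3636, C 9.0364, H₂O 9.0364
Sensible, products 25→137 °C: 602.88 kJ/s
Q = ΔH = -545.44 kJ/s = -545.44 kW
Heat removed = 32726 kJ/min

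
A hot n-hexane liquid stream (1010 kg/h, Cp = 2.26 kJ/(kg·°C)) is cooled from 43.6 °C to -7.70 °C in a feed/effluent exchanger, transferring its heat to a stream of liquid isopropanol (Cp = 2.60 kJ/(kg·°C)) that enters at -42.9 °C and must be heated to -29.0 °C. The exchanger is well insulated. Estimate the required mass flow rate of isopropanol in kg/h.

ṁ_c = 3240 kg/h

Heat released by hot stream: Q = 1010 × 2.26 × (43.6 − -7.70) = 117100 kJ/h
Energy balance on cold side (adiabatic exchanger): Q = ṁ_c·Cp_c·(T_c,out − T_c,in)
ṁ_c = 117100 / [2.60 × (-29.0 − -42.9)] = 3240.1 kg/h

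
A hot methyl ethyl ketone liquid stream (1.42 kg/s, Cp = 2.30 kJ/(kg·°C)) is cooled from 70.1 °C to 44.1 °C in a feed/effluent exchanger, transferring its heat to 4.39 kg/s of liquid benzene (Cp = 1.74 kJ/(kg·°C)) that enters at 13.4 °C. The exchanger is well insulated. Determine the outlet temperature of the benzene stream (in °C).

T_c,out = 24.5 °C

Heat released by hot stream: Q = 1.42 × 2.30 × (70.1 − 44.1) = 84.916 kJ/s
Energy balance on cold side (adiabatic exchanger): Q = ṁ_c·Cp_c·(T_c,out − T_c,in)
T_c,out = 13.4 + 84.916/(4.39 × 1.74) = 24.517 °C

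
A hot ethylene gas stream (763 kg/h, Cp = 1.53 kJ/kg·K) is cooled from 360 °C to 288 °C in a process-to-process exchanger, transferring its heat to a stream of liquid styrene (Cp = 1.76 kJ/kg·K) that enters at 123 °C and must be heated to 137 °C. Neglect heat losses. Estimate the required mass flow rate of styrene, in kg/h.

ṁ_c = 3410 kg/h

Heat released by hot stream: Q = 763 × 1.53 × (360 − 288) = 84052 kJ/h
Energy balance on cold side (adiabatic exchanger): Q = ṁ_c·Cp_c·(T_c,out − T_c,in)
ṁ_c = 84052 / [1.76 × (137 − 123)] = 3411.2 kg/h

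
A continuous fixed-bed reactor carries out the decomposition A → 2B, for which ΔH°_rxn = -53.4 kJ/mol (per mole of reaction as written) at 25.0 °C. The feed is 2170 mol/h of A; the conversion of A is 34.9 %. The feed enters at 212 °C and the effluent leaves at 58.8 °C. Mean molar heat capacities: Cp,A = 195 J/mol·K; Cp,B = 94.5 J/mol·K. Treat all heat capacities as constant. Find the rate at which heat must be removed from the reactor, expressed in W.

Q_out = 29300 W

Extent of reaction ξ = 0.349 × 2170 = 757.33 mol/h
Reaction term: ξ·ΔH°_rxn = 757.33 × -53.4 = -40441 kJ/h
Sensible, feed 212→25 °C: -79129 kJ/h
Outlet flows (mol/h): A 1412.7, B 1514.7
Sensible, products 25→58.8 °C: 14149 kJ/h
Q = ΔH = -105420 kJ/h = -29.284 kW
Heat removed = 29284 W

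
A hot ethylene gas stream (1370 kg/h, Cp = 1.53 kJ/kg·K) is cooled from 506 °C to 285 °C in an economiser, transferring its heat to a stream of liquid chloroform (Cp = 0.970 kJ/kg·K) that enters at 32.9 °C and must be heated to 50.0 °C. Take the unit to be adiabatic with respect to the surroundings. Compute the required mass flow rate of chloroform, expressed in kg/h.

Heat released by hot stream: Q = 1370 × 1.53 × (506 − 285) = 463240 kJ/h
Energy balance on cold side (adiabatic exchanger): Q = ṁ_c·Cp_c·(T_c,out − T_c,in)
ṁ_c = 463240 / [0.970 × (50.0 − 32.9)] = 27928 kg/h

ṁ_c = 27900 kg/h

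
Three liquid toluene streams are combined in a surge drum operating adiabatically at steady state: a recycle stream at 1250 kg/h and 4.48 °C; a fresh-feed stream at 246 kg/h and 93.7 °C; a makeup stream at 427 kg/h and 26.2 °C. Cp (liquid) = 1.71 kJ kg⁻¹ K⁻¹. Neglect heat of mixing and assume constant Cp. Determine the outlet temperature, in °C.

T_out = 20.7 °C

Adiabatic, steady state ⇒ Σ ṁᵢCp,ᵢ(T_out − Tᵢ) = 0
T_out = Σ ṁᵢCp,ᵢTᵢ / Σ ṁᵢCp,ᵢ
      = 68122 / 3288.3 = 20.716 °C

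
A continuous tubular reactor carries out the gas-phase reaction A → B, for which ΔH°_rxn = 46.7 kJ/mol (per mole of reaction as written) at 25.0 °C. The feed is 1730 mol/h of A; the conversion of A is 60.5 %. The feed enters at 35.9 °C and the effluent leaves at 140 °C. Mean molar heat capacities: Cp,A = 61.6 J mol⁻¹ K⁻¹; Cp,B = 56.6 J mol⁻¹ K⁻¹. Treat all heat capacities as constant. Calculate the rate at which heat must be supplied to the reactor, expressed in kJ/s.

Q_in = 16.5 kJ/s

Extent of reaction ξ = 0.605 × 1730 = 1046.6 mol/h
Reaction term: ξ·ΔH°_rxn = 1046.6 × 46.7 = 48879 kJ/h
Sensible, feed 35.9→25 °C: -1161.6 kJ/h
Outlet flows (mol/h): A 683.35, B 1046.6
Sensible, products 25→140 °C: 11653 kJ/h
Q = ΔH = 59370 kJ/h = 16.492 kW
Heat supplied = 16.492 kJ/s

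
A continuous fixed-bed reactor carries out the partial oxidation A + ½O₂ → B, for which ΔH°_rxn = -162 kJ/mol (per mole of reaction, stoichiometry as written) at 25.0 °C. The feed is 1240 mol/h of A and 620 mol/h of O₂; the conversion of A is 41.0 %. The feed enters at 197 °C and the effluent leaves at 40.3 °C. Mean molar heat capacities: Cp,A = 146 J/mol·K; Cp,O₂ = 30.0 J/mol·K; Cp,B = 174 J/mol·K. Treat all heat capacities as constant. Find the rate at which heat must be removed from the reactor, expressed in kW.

Extent of reaction ξ = 0.410 × 1240 = 508.4 mol/h
Reaction term: ξ·ΔH°_rxn = 508.4 × -162 = -82361 kJ/h
Sensible, feed 197→25 °C: -34338 kJ/h
Outlet flows (mol/h): A 731.6, O₂ 365.8, B 508.4
Sensible, products 25→40.3 °C: 3155.6 kJ/h
Q = ΔH = -113540 kJ/h = -31.54 kW
Heat removed = 31.54 kW

Q_out = 31.5 kW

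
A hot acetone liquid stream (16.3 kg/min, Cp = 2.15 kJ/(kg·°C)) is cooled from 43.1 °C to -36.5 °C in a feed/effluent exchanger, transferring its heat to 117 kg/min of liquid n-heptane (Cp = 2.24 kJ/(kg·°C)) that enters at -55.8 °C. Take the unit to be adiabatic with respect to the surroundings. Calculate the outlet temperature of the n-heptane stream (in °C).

Heat released by hot stream: Q = 16.3 × 2.15 × (43.1 − -36.5) = 2789.6 kJ/min
Energy balance on cold side (adiabatic exchanger): Q = ṁ_c·Cp_c·(T_c,out − T_c,in)
T_c,out = -55.8 + 2789.6/(117 × 2.24) = -45.156 °C

T_c,out = -45.2 °C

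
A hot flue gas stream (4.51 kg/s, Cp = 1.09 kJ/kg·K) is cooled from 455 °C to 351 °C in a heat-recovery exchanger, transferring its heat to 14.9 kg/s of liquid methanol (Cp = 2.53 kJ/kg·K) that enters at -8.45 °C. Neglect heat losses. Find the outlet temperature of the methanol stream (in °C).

Heat released by hot stream: Q = 4.51 × 1.09 × (455 − 351) = 511.25 kJ/s
Energy balance on cold side (adiabatic exchanger): Q = ṁ_c·Cp_c·(T_c,out − T_c,in)
T_c,out = -8.45 + 511.25/(14.9 × 2.53) = 5.1122 °C

T_c,out = 5.11 °C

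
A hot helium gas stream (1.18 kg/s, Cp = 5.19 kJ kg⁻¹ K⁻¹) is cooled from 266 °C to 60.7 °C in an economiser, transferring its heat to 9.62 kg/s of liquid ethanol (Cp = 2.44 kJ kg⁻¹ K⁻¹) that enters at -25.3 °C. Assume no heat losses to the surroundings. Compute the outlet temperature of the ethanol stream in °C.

Heat released by hot stream: Q = 1.18 × 5.19 × (266 − 60.7) = 1257.3 kJ/s
Energy balance on cold side (adiabatic exchanger): Q = ṁ_c·Cp_c·(T_c,out − T_c,in)
T_c,out = -25.3 + 1257.3/(9.62 × 2.44) = 28.264 °C

T_c,out = 28.3 °C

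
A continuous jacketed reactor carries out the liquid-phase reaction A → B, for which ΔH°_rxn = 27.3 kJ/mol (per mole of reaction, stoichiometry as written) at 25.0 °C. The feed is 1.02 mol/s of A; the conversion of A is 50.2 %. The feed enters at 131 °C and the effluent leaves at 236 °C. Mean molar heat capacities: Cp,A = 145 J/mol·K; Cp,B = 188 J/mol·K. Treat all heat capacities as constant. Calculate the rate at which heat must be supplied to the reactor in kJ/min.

Extent of reaction ξ = 0.502 × 1.02 = 0.51204 mol/s
Reaction term: ξ·ΔH°_rxn = 0.51204 × 27.3 = 13.979 kJ/s
Sensible, feed 131→25 °C: -15.677 kJ/s
Outlet flows (mol/s): A 0.50796, B 0.51204
Sensible, products 25→236 °C: 35.853 kJ/s
Q = ΔH = 34.154 kJ/s = 34.154 kW
Heat supplied = 2049.2 kJ/min

Q_in = 2050 kJ/min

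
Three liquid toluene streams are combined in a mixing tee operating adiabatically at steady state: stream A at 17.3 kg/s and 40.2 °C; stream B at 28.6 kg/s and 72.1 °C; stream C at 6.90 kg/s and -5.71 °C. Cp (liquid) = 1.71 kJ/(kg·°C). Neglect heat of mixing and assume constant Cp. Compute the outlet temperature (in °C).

Energy balance with Q = 0: Σ ṁᵢCp,ᵢ(T_out − Tᵢ) = 0
T_out = Σ ṁᵢCp,ᵢTᵢ / Σ ṁᵢCp,ᵢ
      = 4648 / 90.288 = 51.48 °C

T_out = 51.5 °C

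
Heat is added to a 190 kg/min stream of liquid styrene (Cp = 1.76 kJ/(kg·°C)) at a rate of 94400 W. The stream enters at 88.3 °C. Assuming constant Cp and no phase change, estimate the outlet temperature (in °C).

Q = 94400 W = 5664 kJ/min
ΔT = Q/(ṁ·Cp) = 5664/(190×1.76) = 16.938 K
T_out = 88.3 + 16.938 = 105.24 °C

T_out = 105 °C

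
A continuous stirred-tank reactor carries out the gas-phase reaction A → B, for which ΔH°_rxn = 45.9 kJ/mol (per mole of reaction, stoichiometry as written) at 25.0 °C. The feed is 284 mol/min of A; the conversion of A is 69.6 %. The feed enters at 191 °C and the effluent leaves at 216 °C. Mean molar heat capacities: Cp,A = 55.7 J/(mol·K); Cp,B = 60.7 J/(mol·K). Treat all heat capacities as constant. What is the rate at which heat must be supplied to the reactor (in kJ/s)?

Extent of reaction ξ = 0.696 × 284 = 197.66 mol/min
Reaction term: ξ·ΔH°_rxn = 197.66 × 45.9 = 9072.8 kJ/min
Sensible, feed 191→25 °C: -2625.9 kJ/min
Outlet flows (mol/min): A 86.336, B 197.66
Sensible, products 25→216 °C: 3210.2 kJ/min
Q = ΔH = 9657 kJ/min = 160.95 kW
Heat supplied = 160.95 kJ/s

Q_in = 161 kJ/s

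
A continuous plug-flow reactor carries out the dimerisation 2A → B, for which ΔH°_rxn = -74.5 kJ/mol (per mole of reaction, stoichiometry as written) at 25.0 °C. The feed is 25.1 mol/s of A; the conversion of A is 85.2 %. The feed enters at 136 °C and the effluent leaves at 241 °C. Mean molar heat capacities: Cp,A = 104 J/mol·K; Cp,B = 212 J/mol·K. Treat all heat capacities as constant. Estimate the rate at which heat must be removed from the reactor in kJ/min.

Extent of reaction ξ = 0.852 × 25.1 / 2 = 10.693 mol/s
Reaction term: ξ·ΔH°_rxn = 10.693 × -74.5 = -796.6 kJ/s
Sensible, feed 136→25 °C: -289.75 kJ/s
Outlet flows (mol/s): A 3.7148, B 10.693
Sensible, products 25→241 °C: 573.08 kJ/s
Q = ΔH = -513.27 kJ/s = -513.27 kW
Heat removed = 30796 kJ/min

Q_out = 30800 kJ/min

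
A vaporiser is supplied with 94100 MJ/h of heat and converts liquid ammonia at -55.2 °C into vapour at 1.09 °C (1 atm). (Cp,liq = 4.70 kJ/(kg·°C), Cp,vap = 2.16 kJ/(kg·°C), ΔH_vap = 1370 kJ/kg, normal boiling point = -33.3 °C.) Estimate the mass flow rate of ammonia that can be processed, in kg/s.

ṁ = 16.9 kg/s

Δh = 4.70×(-33.3−-55.2) + 1370 + 2.16×(1.09−-33.3) = 1547.2 kJ/kg
Q = 94100 MJ/h = 26139 kJ/s = 26139 kJ/s
ṁ = Q/Δh = 26139 / 1547.2 = 16.894 kg/s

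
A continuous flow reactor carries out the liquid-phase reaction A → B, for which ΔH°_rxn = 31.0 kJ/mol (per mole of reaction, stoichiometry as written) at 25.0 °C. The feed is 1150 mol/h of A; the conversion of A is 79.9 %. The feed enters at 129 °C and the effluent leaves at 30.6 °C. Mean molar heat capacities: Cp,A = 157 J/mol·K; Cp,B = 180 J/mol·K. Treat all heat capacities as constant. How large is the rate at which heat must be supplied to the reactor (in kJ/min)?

Q_in = 181 kJ/min

Extent of reaction ξ = 0.799 × 1150 = 918.85 mol/h
Reaction term: ξ·ΔH°_rxn = 918.85 × 31.0 = 28484 kJ/h
Sensible, feed 129→25 °C: -18777 kJ/h
Outlet flows (mol/h): A 231.15, B 918.85
Sensible, products 25→30.6 °C: 1129.4 kJ/h
Q = ΔH = 10837 kJ/h = 3.0102 kW
Heat supplied = 180.61 kJ/min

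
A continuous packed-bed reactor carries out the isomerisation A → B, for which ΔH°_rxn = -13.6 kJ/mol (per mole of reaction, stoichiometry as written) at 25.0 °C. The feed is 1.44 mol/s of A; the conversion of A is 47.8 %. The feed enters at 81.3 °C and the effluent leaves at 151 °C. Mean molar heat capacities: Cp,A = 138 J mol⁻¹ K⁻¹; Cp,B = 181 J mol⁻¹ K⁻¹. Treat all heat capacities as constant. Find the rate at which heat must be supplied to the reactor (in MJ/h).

Extent of reaction ξ = 0.478 × 1.44 = 0.68832 mol/s
Reaction term: ξ·ΔH°_rxn = 0.68832 × -13.6 = -9.3612 kJ/s
Sensible, feed 81.3→25 °C: -11.188 kJ/s
Outlet flows (mol/s): A 0.75168, B 0.68832
Sensible, products 25→151 °C: 28.768 kJ/s
Q = ΔH = 8.2189 kJ/s = 8.2189 kW
Heat supplied = 29.588 MJ/h

Q_in = 29.6 MJ/h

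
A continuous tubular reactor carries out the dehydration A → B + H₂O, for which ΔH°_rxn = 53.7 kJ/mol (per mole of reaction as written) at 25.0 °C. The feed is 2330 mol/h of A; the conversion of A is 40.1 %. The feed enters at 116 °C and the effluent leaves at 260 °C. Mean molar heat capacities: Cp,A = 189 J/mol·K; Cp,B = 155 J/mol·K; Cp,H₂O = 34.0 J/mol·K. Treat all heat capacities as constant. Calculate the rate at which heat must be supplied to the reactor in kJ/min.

Q_in = 1890 kJ/min

Extent of reaction ξ = 0.401 × 2330 = 934.33 mol/h
Reaction term: ξ·ΔH°_rxn = 934.33 × 53.7 = 50174 kJ/h
Sensible, feed 116→25 °C: -40074 kJ/h
Outlet flows (mol/h): A 1395.7, B 934.33, H₂O 934.33
Sensible, products 25→260 °C: 103490 kJ/h
Q = ΔH = 113590 kJ/h = 31.552 kW
Heat supplied = 1893.1 kJ/min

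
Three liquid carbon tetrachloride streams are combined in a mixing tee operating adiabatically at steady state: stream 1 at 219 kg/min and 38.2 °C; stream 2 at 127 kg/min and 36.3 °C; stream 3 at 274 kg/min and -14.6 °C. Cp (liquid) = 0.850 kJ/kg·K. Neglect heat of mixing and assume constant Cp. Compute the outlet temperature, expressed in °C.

Adiabatic, steady state ⇒ Σ ṁᵢCp,ᵢ(T_out − Tᵢ) = 0
Σ ṁᵢCp,ᵢTᵢ = 219×0.850×38.2 + 127×0.850×36.3 + 274×0.850×-14.6 = 7629.2
Σ ṁᵢCp,ᵢ = 219×0.850 + 127×0.850 + 274×0.850 = 527
T_out = 7629.2 / 527 = 14.477 °C

T_out = 14.5 °C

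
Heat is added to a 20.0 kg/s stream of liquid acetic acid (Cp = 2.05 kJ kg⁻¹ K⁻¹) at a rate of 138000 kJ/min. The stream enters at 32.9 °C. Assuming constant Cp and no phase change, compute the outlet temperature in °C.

T_out = 89.0 °C

Q = 138000 kJ/min = 2300 kJ/s
ΔT = Q/(ṁ·Cp) = 2300/(20.0×2.05) = 56.098 K
T_out = 32.9 + 56.098 = 88.998 °C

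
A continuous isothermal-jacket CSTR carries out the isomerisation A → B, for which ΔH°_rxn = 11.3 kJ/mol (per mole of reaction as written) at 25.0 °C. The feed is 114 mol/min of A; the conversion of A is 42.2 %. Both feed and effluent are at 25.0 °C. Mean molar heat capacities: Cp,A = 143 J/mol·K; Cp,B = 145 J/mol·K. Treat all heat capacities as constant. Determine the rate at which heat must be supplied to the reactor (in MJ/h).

Extent of reaction ξ = 0.422 × 114 = 48.108 mol/min
Reaction term: ξ·ΔH°_rxn = 48.108 × 11.3 = 543.62 kJ/min
Q = ΔH = 543.62 kJ/min = 9.0603 kW
Heat supplied = 32.617 MJ/h

Q_in = 32.6 MJ/h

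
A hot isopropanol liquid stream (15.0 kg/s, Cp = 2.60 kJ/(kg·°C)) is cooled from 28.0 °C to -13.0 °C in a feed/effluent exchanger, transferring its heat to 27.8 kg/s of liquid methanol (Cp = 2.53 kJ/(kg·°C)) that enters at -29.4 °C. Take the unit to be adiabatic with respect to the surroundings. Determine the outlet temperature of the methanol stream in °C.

T_c,out = -6.67 °C

Heat released by hot stream: Q = 15.0 × 2.60 × (28.0 − -13.0) = 1599 kJ/s
Energy balance on cold side (adiabatic exchanger): Q = ṁ_c·Cp_c·(T_c,out − T_c,in)
T_c,out = -29.4 + 1599/(27.8 × 2.53) = -6.6656 °C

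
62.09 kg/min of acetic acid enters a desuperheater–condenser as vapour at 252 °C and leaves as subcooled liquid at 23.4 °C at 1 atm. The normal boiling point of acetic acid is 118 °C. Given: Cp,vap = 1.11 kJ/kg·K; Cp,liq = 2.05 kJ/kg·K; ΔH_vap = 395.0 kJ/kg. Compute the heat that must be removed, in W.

Q_c = 763000 W

vapour 252→118 °C: -148.74 kJ/kg
condensation at 118 °C: -395 kJ/kg
liquid 118→23.4 °C: -193.93 kJ/kg
Δh = -148.74 + -395 + -193.93 = -737.67 kJ/kg
Q = ṁ·Δh = 62.09 kg/min × -737.67 kJ/kg = -45802 kJ/min
|Q| = 763.37 kW = 763370 W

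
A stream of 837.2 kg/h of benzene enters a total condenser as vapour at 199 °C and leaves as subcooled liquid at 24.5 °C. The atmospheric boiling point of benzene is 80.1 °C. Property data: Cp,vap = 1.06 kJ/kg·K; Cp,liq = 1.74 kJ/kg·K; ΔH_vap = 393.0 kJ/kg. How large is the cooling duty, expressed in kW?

vapour 199→80.1 °C: -126.03 kJ/kg
condensation at 80.1 °C: -393 kJ/kg
liquid 80.1→24.5 °C: -96.744 kJ/kg
Δh = -126.03 + -393 + -96.744 = -615.78 kJ/kg
Q = ṁ·Δh = 837.2 kg/h × -615.78 kJ/kg = -515530 kJ/h
|Q| = 143.2 kW

Q_c = 143 kW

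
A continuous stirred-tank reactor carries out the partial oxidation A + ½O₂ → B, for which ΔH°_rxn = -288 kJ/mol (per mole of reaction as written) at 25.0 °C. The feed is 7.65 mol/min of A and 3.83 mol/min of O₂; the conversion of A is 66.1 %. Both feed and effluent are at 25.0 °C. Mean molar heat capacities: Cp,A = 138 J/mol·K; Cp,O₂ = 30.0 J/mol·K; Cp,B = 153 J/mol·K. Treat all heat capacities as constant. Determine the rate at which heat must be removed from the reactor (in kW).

Q_out = 24.3 kW

Extent of reaction ξ = 0.661 × 7.65 = 5.0567 mol/min
Reaction term: ξ·ΔH°_rxn = 5.0567 × -288 = -1456.3 kJ/min
Q = ΔH = -1456.3 kJ/min = -24.272 kW
Heat removed = 24.272 kW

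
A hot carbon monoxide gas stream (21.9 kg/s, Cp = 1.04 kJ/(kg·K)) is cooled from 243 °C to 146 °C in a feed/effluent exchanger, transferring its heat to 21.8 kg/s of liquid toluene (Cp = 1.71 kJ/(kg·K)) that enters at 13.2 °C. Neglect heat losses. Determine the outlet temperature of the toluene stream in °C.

Heat released by hot stream: Q = 21.9 × 1.04 × (243 − 146) = 2209.3 kJ/s
Energy balance on cold side (adiabatic exchanger): Q = ṁ_c·Cp_c·(T_c,out − T_c,in)
T_c,out = 13.2 + 2209.3/(21.8 × 1.71) = 72.465 °C

T_c,out = 72.5 °C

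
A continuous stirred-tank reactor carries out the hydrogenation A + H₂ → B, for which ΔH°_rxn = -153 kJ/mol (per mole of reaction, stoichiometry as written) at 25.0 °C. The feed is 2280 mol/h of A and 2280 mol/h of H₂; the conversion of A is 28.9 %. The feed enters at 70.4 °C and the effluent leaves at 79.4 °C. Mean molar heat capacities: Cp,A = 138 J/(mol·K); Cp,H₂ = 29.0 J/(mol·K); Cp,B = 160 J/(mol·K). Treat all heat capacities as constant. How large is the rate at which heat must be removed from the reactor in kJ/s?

Q_out = 27.1 kJ/s

Extent of reaction ξ = 0.289 × 2280 = 658.92 mol/h
Reaction term: ξ·ΔH°_rxn = 658.92 × -153 = -100810 kJ/h
Sensible, feed 70.4→25 °C: -17287 kJ/h
Outlet flows (mol/h): A 1621.1, H₂ 1621.1, B 658.92
Sensible, products 25→79.4 °C: 20462 kJ/h
Q = ΔH = -97639 kJ/h = -27.122 kW
Heat removed = 27.122 kJ/s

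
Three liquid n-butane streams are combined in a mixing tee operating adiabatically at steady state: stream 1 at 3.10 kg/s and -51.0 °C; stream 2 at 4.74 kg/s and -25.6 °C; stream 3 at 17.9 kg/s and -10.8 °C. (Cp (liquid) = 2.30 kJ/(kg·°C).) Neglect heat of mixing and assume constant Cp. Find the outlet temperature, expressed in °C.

No heat crosses the boundary, so H_out = H_in.
Σ ṁᵢCp,ᵢTᵢ = 3.10×2.30×-51.0 + 4.74×2.30×-25.6 + 17.9×2.30×-10.8 = -1087.4
Σ ṁᵢCp,ᵢ = 3.10×2.30 + 4.74×2.30 + 17.9×2.30 = 59.202
T_out = -1087.4 / 59.202 = -18.367 °C

T_out = -18.4 °C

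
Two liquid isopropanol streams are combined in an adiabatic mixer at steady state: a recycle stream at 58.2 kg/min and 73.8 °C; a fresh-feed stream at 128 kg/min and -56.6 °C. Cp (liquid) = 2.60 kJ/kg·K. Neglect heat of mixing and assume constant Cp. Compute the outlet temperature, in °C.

Energy balance with Q = 0: Σ ṁᵢCp,ᵢ(T_out − Tᵢ) = 0
T_out = Σ ṁᵢCp,ᵢTᵢ / Σ ṁᵢCp,ᵢ
      = -7669.1 / 484.12 = -15.841 °C

T_out = -15.8 °C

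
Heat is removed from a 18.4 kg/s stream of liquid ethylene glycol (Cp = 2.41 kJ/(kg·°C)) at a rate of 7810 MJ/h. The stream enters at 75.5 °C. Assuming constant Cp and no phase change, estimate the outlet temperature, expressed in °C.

Q = 7810 MJ/h = 2169.4 kJ/s
ΔT = Q/(ṁ·Cp) = 2169.4/(18.4×2.41) = 48.923 K
T_out = 75.5 − 48.923 = 26.577 °C

T_out = 26.6 °C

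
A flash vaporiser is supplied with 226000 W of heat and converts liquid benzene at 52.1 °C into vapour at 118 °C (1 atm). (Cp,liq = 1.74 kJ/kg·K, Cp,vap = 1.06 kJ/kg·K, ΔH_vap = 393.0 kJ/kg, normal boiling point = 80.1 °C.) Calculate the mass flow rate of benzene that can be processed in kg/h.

Δh = 1.74×(80.1−52.1) + 393.0 + 1.06×(118−80.1) = 481.89 kJ/kg
Q = 226000 W = 226 kJ/s = 813600 kJ/h
ṁ = Q/Δh = 813600 / 481.89 = 1688.3 kg/h

ṁ = 1690 kg/h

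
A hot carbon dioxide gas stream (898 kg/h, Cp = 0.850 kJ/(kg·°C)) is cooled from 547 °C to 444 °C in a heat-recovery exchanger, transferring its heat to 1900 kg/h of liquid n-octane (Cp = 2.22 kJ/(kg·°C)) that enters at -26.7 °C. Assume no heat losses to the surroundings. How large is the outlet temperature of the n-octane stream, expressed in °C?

T_c,out = -8.06 °C

Heat released by hot stream: Q = 898 × 0.850 × (547 − 444) = 78620 kJ/h
Energy balance on cold side (adiabatic exchanger): Q = ṁ_c·Cp_c·(T_c,out − T_c,in)
T_c,out = -26.7 + 78620/(1900 × 2.22) = -8.0609 °C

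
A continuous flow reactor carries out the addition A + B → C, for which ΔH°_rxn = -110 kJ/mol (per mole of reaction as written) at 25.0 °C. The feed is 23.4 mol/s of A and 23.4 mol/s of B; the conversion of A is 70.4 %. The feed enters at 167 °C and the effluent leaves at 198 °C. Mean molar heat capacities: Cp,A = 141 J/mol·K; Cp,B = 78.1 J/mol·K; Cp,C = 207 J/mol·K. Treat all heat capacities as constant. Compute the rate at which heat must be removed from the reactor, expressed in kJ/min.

Extent of reaction ξ = 0.704 × 23.4 = 16.474 mol/s
Reaction term: ξ·ΔH°_rxn = 16.474 × -110 = -1812.1 kJ/s
Sensible, feed 167→25 °C: -728.03 kJ/s
Outlet flows (mol/s): A 6.9264, B 6.9264, C 16.474
Sensible, products 25→198 °C: 852.48 kJ/s
Q = ΔH = -1687.6 kJ/s = -1687.6 kW
Heat removed = 101260 kJ/min

Q_out = 101000 kJ/min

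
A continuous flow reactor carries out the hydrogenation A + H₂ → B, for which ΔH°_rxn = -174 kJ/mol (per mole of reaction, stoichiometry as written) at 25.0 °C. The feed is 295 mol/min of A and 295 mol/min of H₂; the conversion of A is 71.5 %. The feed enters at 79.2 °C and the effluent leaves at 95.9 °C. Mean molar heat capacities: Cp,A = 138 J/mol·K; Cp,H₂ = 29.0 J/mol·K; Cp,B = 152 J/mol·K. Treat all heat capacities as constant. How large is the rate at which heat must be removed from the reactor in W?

Extent of reaction ξ = 0.715 × 295 = 210.92 mol/min
Reaction term: ξ·ΔH°_rxn = 210.92 × -174 = -36701 kJ/min
Sensible, feed 79.2→25 °C: -2670.2 kJ/min
Outlet flows (mol/min): A 84.075, H₂ 84.075, B 210.92
Sensible, products 25→95.9 °C: 3268.6 kJ/min
Q = ΔH = -36103 kJ/min = -601.71 kW
Heat removed = 601710 W

Q_out = 602000 W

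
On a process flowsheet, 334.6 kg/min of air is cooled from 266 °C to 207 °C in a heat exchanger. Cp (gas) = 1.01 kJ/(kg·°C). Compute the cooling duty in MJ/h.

Q = ṁ·Cp·ΔT = 334.6 × 1.01 × (207 − 266) = -19939 kJ/min
Converting: 19939 / 60 s = 332.31 kW
Cooling duty = 1196.3 MJ/h

Q_c = 1200 MJ/h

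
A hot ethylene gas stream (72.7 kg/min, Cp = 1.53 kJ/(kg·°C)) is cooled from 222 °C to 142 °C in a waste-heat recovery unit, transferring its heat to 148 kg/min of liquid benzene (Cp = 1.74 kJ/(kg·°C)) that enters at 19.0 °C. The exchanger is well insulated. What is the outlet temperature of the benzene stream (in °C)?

T_c,out = 53.6 °C

Heat released by hot stream: Q = 72.7 × 1.53 × (222 − 142) = 8898.5 kJ/min
Energy balance on cold side (adiabatic exchanger): Q = ṁ_c·Cp_c·(T_c,out − T_c,in)
T_c,out = 19.0 + 8898.5/(148 × 1.74) = 53.555 °C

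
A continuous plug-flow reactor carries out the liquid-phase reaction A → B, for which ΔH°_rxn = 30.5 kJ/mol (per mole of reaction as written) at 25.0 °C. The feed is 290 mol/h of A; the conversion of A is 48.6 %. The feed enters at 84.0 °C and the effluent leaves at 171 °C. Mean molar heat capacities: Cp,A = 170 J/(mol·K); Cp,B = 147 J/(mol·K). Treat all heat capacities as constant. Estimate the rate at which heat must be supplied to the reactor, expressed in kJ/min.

Q_in = 135 kJ/min

Extent of reaction ξ = 0.486 × 290 = 140.94 mol/h
Reaction term: ξ·ΔH°_rxn = 140.94 × 30.5 = 4298.7 kJ/h
Sensible, feed 84.0→25 °C: -2908.7 kJ/h
Outlet flows (mol/h): A 149.06, B 140.94
Sensible, products 25→171 °C: 6724.5 kJ/h
Q = ΔH = 8114.5 kJ/h = 2.254 kW
Heat supplied = 135.24 kJ/min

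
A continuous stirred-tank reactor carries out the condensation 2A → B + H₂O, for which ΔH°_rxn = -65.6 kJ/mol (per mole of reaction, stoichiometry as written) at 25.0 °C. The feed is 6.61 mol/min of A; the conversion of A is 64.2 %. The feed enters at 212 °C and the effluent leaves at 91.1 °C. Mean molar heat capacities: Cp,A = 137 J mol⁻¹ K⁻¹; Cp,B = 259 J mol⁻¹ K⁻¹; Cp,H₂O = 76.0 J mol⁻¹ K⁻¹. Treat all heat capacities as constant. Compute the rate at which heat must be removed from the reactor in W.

Q_out = 4000 W

Extent of reaction ξ = 0.642 × 6.61 / 2 = 2.1218 mol/min
Reaction term: ξ·ΔH°_rxn = 2.1218 × -65.6 = -139.19 kJ/min
Sensible, feed 212→25 °C: -169.34 kJ/min
Outlet flows (mol/min): A 2.3664, B 2.1218, H₂O 2.1218
Sensible, products 25→91.1 °C: 68.414 kJ/min
Q = ΔH = -240.12 kJ/min = -4.002 kW
Heat removed = 4002 W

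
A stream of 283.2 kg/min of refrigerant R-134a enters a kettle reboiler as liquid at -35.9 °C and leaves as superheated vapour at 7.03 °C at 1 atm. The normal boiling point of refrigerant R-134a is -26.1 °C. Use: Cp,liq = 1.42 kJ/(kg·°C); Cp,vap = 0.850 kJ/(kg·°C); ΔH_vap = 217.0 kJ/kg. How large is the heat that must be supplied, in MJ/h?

liquid -35.9→-26.1 °C: 13.916 kJ/kg
vaporisation at -26.1 °C: 217 kJ/kg
vapour -26.1→7.03 °C: 28.161 kJ/kg
Δh = 13.916 + 217 + 28.161 = 259.08 kJ/kg
Q = ṁ·Δh = 283.2 kg/min × 259.08 kJ/kg = 73370 kJ/min
|Q| = 1222.8 kW = 4402.2 MJ/h

Q = 4400 MJ/h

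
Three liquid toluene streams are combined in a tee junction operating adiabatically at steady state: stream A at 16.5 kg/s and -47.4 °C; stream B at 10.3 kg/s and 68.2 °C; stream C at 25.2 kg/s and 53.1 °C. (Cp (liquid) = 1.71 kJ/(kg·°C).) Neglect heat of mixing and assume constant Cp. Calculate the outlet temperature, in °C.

T_out = 24.2 °C

Energy balance with Q = 0: Σ ṁᵢCp,ᵢ(T_out − Tᵢ) = 0
T_out = Σ ṁᵢCp,ᵢTᵢ / Σ ṁᵢCp,ᵢ
      = 2152 / 88.92 = 24.202 °C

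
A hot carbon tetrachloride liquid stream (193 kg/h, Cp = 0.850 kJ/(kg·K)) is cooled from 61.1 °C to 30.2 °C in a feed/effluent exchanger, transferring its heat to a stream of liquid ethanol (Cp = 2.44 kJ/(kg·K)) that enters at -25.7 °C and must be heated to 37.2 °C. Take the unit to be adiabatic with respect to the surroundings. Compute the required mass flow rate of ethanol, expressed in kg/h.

ṁ_c = 33.0 kg/h

Heat released by hot stream: Q = 193 × 0.850 × (61.1 − 30.2) = 5069.1 kJ/h
Energy balance on cold side (adiabatic exchanger): Q = ṁ_c·Cp_c·(T_c,out − T_c,in)
ṁ_c = 5069.1 / [2.44 × (37.2 − -25.7)] = 33.029 kg/h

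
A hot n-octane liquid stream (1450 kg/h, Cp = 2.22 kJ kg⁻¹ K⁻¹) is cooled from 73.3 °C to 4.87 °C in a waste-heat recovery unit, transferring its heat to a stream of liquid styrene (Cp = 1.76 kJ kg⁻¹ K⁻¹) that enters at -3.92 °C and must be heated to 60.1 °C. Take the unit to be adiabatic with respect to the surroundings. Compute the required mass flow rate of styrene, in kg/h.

ṁ_c = 1950 kg/h

Heat released by hot stream: Q = 1450 × 2.22 × (73.3 − 4.87) = 220280 kJ/h
Energy balance on cold side (adiabatic exchanger): Q = ṁ_c·Cp_c·(T_c,out − T_c,in)
ṁ_c = 220280 / [1.76 × (60.1 − -3.92)] = 1955 kg/h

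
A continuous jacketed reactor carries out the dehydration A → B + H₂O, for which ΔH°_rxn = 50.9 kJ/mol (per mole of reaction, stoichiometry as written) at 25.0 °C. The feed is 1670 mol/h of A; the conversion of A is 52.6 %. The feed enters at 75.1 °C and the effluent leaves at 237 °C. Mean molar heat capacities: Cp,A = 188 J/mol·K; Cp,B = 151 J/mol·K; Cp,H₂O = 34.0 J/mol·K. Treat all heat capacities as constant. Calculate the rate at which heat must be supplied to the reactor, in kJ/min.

Q_in = 1580 kJ/min

Extent of reaction ξ = 0.526 × 1670 = 878.42 mol/h
Reaction term: ξ·ΔH°_rxn = 878.42 × 50.9 = 44712 kJ/h
Sensible, feed 75.1→25 °C: -15729 kJ/h
Outlet flows (mol/h): A 791.58, B 878.42, H₂O 878.42
Sensible, products 25→237 °C: 66001 kJ/h
Q = ΔH = 94983 kJ/h = 26.384 kW
Heat supplied = 1583.1 kJ/min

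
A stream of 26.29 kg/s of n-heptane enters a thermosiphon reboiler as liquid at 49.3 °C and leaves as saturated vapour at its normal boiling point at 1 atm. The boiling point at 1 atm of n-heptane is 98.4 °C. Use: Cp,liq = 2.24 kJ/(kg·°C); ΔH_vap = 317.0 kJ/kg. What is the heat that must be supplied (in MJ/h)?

liquid 49.3→98.4 °C: 109.98 kJ/kg
vaporisation at 98.4 °C: 317 kJ/kg
Δh = 109.98 + 317 = 426.98 kJ/kg
Q = ṁ·Δh = 26.29 kg/s × 426.98 kJ/kg = 11225 kJ/s
|Q| = 11225 kW = 40411 MJ/h

Q = 40400 MJ/h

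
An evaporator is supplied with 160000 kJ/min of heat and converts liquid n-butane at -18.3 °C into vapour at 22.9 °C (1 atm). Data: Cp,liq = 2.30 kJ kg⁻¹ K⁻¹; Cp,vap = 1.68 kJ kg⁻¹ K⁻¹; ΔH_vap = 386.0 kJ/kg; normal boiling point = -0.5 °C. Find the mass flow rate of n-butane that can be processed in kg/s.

Δh = 2.30×(-0.5−-18.3) + 386.0 + 1.68×(22.9−-0.5) = 466.25 kJ/kg
Q = 160000 kJ/min = 2666.7 kJ/s = 2666.7 kJ/s
ṁ = Q/Δh = 2666.7 / 466.25 = 5.7194 kg/s

ṁ = 5.72 kg/s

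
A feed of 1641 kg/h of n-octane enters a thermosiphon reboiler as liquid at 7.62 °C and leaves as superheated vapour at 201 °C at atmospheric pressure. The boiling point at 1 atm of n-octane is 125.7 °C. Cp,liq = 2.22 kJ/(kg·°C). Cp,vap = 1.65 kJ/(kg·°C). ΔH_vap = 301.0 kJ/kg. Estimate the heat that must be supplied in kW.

liquid 7.62→125.7 °C: 262.14 kJ/kg
vaporisation at 125.7 °C: 301 kJ/kg
vapour 125.7→201 °C: 124.24 kJ/kg
Δh = 262.14 + 301 + 124.24 = 687.38 kJ/kg
Q = ṁ·Δh = 1641 kg/h × 687.38 kJ/kg = 1.128e+06 kJ/h
|Q| = 313.33 kW

Q = 313 kW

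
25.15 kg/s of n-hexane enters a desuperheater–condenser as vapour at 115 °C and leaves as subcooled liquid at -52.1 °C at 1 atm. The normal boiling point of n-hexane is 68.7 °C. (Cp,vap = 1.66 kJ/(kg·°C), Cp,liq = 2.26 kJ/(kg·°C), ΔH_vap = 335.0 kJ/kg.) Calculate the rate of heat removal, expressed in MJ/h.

Q_c = 62000 MJ/h

vapour 115→68.7 °C: -76.858 kJ/kg
condensation at 68.7 °C: -335 kJ/kg
liquid 68.7→-52.1 °C: -273.01 kJ/kg
Δh = -76.858 + -335 + -273.01 = -684.87 kJ/kg
Q = ṁ·Δh = 25.15 kg/s × -684.87 kJ/kg = -17224 kJ/s
|Q| = 17224 kW = 62008 MJ/h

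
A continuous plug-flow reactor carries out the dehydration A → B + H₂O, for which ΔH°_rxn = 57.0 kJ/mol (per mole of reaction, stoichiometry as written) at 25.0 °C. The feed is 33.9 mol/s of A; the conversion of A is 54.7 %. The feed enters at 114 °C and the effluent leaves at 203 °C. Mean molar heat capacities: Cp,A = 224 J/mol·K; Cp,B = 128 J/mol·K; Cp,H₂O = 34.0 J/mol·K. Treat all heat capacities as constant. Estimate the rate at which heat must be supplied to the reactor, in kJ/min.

Extent of reaction ξ = 0.547 × 33.9 = 18.543 mol/s
Reaction term: ξ·ΔH°_rxn = 18.543 × 57.0 = 1057 kJ/s
Sensible, feed 114→25 °C: -675.83 kJ/s
Outlet flows (mol/s): A 15.357, B 18.543, H₂O 18.543
Sensible, products 25→203 °C: 1147 kJ/s
Q = ΔH = 1528.2 kJ/s = 1528.2 kW
Heat supplied = 91689 kJ/min

Q_in = 91700 kJ/min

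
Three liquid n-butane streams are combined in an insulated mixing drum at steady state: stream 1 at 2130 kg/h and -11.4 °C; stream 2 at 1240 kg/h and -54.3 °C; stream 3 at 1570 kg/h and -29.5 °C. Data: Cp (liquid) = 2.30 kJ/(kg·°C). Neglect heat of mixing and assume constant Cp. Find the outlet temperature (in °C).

Energy balance with Q = 0: Σ ṁᵢCp,ᵢ(T_out − Tᵢ) = 0
Σ ṁᵢCp,ᵢTᵢ = 2130×2.30×-11.4 + 1240×2.30×-54.3 + 1570×2.30×-29.5 = -317240
Σ ṁᵢCp,ᵢ = 2130×2.30 + 1240×2.30 + 1570×2.30 = 11362
T_out = -317240 / 11362 = -27.921 °C

T_out = -27.9 °C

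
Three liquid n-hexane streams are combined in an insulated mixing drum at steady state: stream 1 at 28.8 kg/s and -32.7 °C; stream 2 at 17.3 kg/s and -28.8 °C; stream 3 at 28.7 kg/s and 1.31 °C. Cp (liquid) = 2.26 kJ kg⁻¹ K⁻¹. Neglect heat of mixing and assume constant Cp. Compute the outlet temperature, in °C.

T_out = -18.7 °C

Adiabatic, steady state ⇒ Σ ṁᵢCp,ᵢ(T_out − Tᵢ) = 0
T_out = Σ ṁᵢCp,ᵢTᵢ / Σ ṁᵢCp,ᵢ
      = -3169.4 / 169.05 = -18.749 °C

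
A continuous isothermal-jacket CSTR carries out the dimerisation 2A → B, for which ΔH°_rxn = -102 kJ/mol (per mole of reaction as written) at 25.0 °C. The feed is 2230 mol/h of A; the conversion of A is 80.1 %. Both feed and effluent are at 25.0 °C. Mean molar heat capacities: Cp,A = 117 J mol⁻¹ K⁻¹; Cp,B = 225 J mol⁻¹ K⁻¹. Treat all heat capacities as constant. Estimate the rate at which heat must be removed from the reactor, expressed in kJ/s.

Q_out = 25.3 kJ/s

Extent of reaction ξ = 0.801 × 2230 / 2 = 893.12 mol/h
Reaction term: ξ·ΔH°_rxn = 893.12 × -102 = -91098 kJ/h
Q = ΔH = -91098 kJ/h = -25.305 kW
Heat removed = 25.305 kJ/s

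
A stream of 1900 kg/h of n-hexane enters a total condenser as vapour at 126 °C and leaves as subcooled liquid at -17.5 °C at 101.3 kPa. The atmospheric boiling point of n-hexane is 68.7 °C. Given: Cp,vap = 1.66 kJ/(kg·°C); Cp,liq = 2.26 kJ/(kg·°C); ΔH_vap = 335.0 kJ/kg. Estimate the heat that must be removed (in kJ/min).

Q_c = 19800 kJ/min

vapour 126→68.7 °C: -95.118 kJ/kg
condensation at 68.7 °C: -335 kJ/kg
liquid 68.7→-17.5 °C: -194.81 kJ/kg
Δh = -95.118 + -335 + -194.81 = -624.93 kJ/kg
Q = ṁ·Δh = 1900 kg/h × -624.93 kJ/kg = -1.1874e+06 kJ/h
|Q| = 329.82 kW = 19789 kJ/min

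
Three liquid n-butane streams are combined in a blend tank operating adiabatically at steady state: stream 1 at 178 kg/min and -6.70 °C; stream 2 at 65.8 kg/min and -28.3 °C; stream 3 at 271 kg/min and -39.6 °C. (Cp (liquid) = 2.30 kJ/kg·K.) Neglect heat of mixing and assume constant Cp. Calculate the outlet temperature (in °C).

Adiabatic, steady state ⇒ Σ ṁᵢCp,ᵢ(T_out − Tᵢ) = 0
Σ ṁᵢCp,ᵢTᵢ = 178×2.30×-6.70 + 65.8×2.30×-28.3 + 271×2.30×-39.6 = -31709
Σ ṁᵢCp,ᵢ = 178×2.30 + 65.8×2.30 + 271×2.30 = 1184
T_out = -31709 / 1184 = -26.78 °C

T_out = -26.8 °C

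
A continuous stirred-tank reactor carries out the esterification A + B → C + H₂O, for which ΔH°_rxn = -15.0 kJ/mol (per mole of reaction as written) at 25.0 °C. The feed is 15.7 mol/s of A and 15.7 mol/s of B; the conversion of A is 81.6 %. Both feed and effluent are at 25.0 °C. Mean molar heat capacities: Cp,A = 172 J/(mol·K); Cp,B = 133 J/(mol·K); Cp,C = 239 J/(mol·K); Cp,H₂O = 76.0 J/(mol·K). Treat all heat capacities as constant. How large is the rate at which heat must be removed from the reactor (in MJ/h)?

Extent of reaction ξ = 0.816 × 15.7 = 12.811 mol/s
Reaction term: ξ·ΔH°_rxn = 12.811 × -15.0 = -192.17 kJ/s
Q = ΔH = -192.17 kJ/s = -192.17 kW
Heat removed = 691.8 MJ/h

Q_out = 692 MJ/h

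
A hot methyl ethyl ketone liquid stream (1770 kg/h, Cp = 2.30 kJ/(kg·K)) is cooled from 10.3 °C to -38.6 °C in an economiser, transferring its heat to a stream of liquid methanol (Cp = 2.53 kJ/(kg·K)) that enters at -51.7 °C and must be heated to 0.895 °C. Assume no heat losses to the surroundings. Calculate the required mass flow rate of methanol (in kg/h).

Heat released by hot stream: Q = 1770 × 2.30 × (10.3 − -38.6) = 199070 kJ/h
Energy balance on cold side (adiabatic exchanger): Q = ṁ_c·Cp_c·(T_c,out − T_c,in)
ṁ_c = 199070 / [2.53 × (0.895 − -51.7)] = 1496 kg/h

ṁ_c = 1500 kg/h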